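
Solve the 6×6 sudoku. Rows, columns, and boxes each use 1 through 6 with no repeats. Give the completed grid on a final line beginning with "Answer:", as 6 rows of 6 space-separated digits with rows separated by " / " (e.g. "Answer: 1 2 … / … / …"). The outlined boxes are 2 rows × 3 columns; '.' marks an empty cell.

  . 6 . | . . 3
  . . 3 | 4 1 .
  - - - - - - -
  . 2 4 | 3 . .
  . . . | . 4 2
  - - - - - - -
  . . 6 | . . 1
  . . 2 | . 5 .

Step 1. [r3c1∈{1,5,6}] 1 has one home in row 3: r3c1, so r3c1=1.
Step 2. [r2c2∈{5}] nothing but 5 survives at r2c2, so r2c2=5.
Step 3. [r6c6∈{4,6}] 4 has one home in col 6: r6c6 ⇒ r6c6=4.
Step 4. [r6c1∈{3}] r6c1 is down to just 3. So r6c1=3.
Step 5. [r1c5∈{2}] r1c5 has the single candidate 2, so r1c5=2.
Step 6. [r3c6∈{5,6}] 5 has one home in row 3: r3c6, so r3c6=5.
Step 7. [r4c1∈{5,6}] in col 1, 6 fits only at r4c1. So r4c1=6.
Step 8. [r5c2∈{4}] r5c2 is down to just 4. So r5c2=4.
Step 9. [r4c2∈{3}] only 3 remains possible at r4c2 ⇒ r4c2=3.
Step 10. [r6c2∈{1}] r6c2 has the single candidate 1. So r6c2=1.
Step 11. [r4c4∈{1}] nothing but 1 survives at r4c4. So r4c4=1.
Step 12. [r2c1∈{2}] r2c1 has the single candidate 2 ⇒ r2c1=2.
Step 13. [r6c4∈{6}] only 6 remains possible at r6c4 ⇒ r6c4=6.
Step 14. [r3c5∈{6}] only 6 remains possible at r3c5 ⇒ r3c5=6.
Step 15. [r5c1∈{5}] r5c1's peers cover all but 5 ⇒ r5c1=5.
Step 16. [r1c1∈{4}] r1c1 is down to just 4. So r1c1=4.
Step 17. [r5c4∈{2}] r5c4 has the single candidate 2 ⇒ r5c4=2.
Step 18. [r2c6∈{6}] nothing but 6 survives at r2c6. So r2c6=6.
Step 19. [r5c5∈{3}] r5c5 is down to just 3 ⇒ r5c5=3.
Step 20. [r1c4∈{5}] nothing but 5 survives at r1c4 ⇒ r1c4=5.
Step 21. [r4c3∈{5}] nothing but 5 survives at r4c3. So r4c3=5.
Step 22. [r1c3∈{1}] only 1 remains possible at r1c3. So r1c3=1.

Answer: 4 6 1 5 2 3 / 2 5 3 4 1 6 / 1 2 4 3 6 5 / 6 3 5 1 4 2 / 5 4 6 2 3 1 / 3 1 2 6 5 4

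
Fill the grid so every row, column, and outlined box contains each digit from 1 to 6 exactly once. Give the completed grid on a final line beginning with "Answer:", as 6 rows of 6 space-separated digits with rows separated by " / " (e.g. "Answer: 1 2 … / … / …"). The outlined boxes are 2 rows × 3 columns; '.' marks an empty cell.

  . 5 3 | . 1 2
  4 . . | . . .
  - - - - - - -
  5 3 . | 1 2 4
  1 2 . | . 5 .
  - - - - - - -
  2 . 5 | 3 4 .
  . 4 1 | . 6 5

Step 1. [r4c4∈{6}] r4c4 has the single candidate 6 ⇒ r4c4=6.
Step 2. [r2c6∈{3,6}] r2c6 is the only open cell in col 6 admitting 6, so r2c6=6.
Step 3. [r2c2∈{1}] r2c2 has the single candidate 1 ⇒ r2c2=1.
Step 4. [r2c5∈{3}] nothing but 3 survives at r2c5, so r2c5=3.
Step 5. [r1c4∈{4}] r1c4 has the single candidate 4. So r1c4=4.
Step 6. [r2c3∈{2}] nothing but 2 survives at r2c3. So r2c3=2.
Step 7. [r4c3∈{4}] nothing but 4 survives at r4c3, so r4c3=4.
Step 8. [r4c6∈{3}] r4c6's peers cover all but 3, so r4c6=3.
Step 9. [r2c4∈{5}] r2c4 has the single candidate 5, so r2c4=5.
Step 10. [r1c1∈{6}] nothing but 6 survives at r1c1. So r1c1=6.
Step 11. [r5c2∈{6}] r5c2 is down to just 6 ⇒ r5c2=6.
Step 12. [r6c4∈{2}] r6c4 is down to just 2. So r6c4=2.
Step 13. [r3c3∈{6}] nothing but 6 survives at r3c3. So r3c3=6.
Step 14. [r5c6∈{1}] r5c6's peers cover all but 1, so r5c6=1.
Step 15. [r6c1∈{3}] r6c1's peers cover all but 3, so r6c1=3.

Answer: 6 5 3 4 1 2 / 4 1 2 5 3 6 / 5 3 6 1 2 4 / 1 2 4 6 5 3 / 2 6 5 3 4 1 / 3 4 1 2 6 5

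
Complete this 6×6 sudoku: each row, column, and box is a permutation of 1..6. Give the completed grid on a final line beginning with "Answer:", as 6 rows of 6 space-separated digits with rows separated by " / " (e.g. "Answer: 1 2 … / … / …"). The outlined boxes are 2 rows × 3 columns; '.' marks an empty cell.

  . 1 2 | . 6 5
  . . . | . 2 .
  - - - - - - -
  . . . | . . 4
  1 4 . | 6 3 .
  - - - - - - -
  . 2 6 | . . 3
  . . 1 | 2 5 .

Step 1. [r2c3∈{3,4,5}] in col 3, 4 fits only at r2c3. So r2c3=4.
Step 2. [r1c1∈{3}] r1c1 is down to just 3. So r1c1=3.
Step 3. [r3c4∈{1,5}] r3c4 is the only open cell in col 4 admitting 5, so r3c4=5.
Step 4. [r5c5∈{1,4}] across col 5, 4 lands solely at r5c5, so r5c5=4.
Step 5. [r2c2∈{5,6}] in col 2, 5 fits only at r2c2 ⇒ r2c2=5.
Step 6. [r3c2∈{3,6}] r3c2 is the only open cell in col 2 admitting 6, so r3c2=6.
Step 7. [r5c4∈{1}] r5c4 is down to just 1, so r5c4=1.
Step 8. [r3c5∈{1}] r3c5 has the single candidate 1. So r3c5=1.
Step 9. [r6c1∈{4}] only 4 remains possible at r6c1, so r6c1=4.
Step 10. [r3c3∈{3}] r3c3 is down to just 3, so r3c3=3.
Step 11. [r2c6∈{1}] nothing but 1 survives at r2c6, so r2c6=1.
Step 12. [r3c1∈{2}] only 2 remains possible at r3c1, so r3c1=2.
Step 13. [r4c3∈{5}] r4c3 is down to just 5, so r4c3=5.
Step 14. [r1c4∈{4}] r1c4 is down to just 4 ⇒ r1c4=4.
Step 15. [r2c1∈{6}] nothing but 6 survives at r2c1 ⇒ r2c1=6.
Step 16. [r5c1∈{5}] r5c1 has the single candidate 5. So r5c1=5.
Step 17. [r6c6∈{6}] r6c6's peers cover all but 6 ⇒ r6c6=6.
Step 18. [r4c6∈{2}] r4c6 has the single candidate 2, so r4c6=2.
Step 19. [r6c2∈{3}] r6c2's peers cover all but 3, so r6c2=3.
Step 20. [r2c4∈{3}] r2c4's peers cover all but 3 ⇒ r2c4=3.

Answer: 3 1 2 4 6 5 / 6 5 4 3 2 1 / 2 6 3 5 1 4 / 1 4 5 6 3 2 / 5 2 6 1 4 3 / 4 3 1 2 5 6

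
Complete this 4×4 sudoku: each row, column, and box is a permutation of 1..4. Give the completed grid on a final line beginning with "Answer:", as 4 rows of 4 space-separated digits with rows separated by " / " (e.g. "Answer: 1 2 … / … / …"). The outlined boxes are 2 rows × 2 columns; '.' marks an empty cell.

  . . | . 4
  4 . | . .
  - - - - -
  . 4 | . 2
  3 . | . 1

Step 1. [r1c1∈{1,2}] across col 1, 2 lands solely at r1c1 ⇒ r1c1=2.
Step 2. [r2c4∈{3}] nothing but 3 survives at r2c4 ⇒ r2c4=3.
Step 3. [r1c3∈{1}] r1c3 is down to just 1, so r1c3=1.
Step 4. [r3c1∈{1}] r3c1 is down to just 1, so r3c1=1.
Step 5. [r4c2∈{2}] r4c2 has the single candidate 2. So r4c2=2.
Step 6. [r3c3∈{3}] only 3 remains possible at r3c3, so r3c3=3.
Step 7. [r4c3∈{4}] r4c3's peers cover all but 4, so r4c3=4.
Step 8. [r2c3∈{2}] only 2 remains possible at r2c3. So r2c3=2.
Step 9. [r1c2∈{3}] nothing but 3 survives at r1c2 ⇒ r1c2=3.
Step 10. [r2c2∈{1}] r2c2 has the single candidate 1. So r2c2=1.

Answer: 2 3 1 4 / 4 1 2 3 / 1 4 3 2 / 3 2 4 1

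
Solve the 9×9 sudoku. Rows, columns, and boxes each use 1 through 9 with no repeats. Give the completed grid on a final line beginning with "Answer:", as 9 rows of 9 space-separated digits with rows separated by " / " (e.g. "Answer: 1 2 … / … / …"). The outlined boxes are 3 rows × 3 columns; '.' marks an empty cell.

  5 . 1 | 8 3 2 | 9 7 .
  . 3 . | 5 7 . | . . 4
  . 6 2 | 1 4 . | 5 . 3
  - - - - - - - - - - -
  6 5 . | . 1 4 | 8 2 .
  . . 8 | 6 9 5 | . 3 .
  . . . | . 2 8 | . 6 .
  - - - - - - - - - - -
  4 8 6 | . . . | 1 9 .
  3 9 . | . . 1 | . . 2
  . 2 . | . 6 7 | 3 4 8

Step 1. [r6c3∈{3,4,7,9}] across col 3, 4 lands solely at r6c3. So r6c3=4.
Step 2. [r6c7∈{7}] nothing but 7 survives at r6c7, so r6c7=7.
Step 3. [r2c3∈{9}] r2c3 is down to just 9, so r2c3=9.
Step 4. [r6c2∈{1}] r6c2 is down to just 1. So r6c2=1.
Step 5. [r8c8∈{5}] r8c8's peers cover all but 5, so r8c8=5.
Step 6. [r6c4∈{3}] only 3 remains possible at r6c4 ⇒ r6c4=3.
Step 7. [r3c8∈{8}] r3c8 is down to just 8, so r3c8=8.
Step 8. [r5c2∈{7}] r5c2 is down to just 7, so r5c2=7.
Step 9. [r2c7∈{2,6}] 2 has one home in row 2: r2c7. So r2c7=2.
Step 10. [r6c1∈{9}] r6c1 has the single candidate 9 ⇒ r6c1=9.
Step 11. [r2c6∈{6}] only 6 remains possible at r2c6 ⇒ r2c6=6.
Step 12. [r4c9∈{9}] r4c9 has the single candidate 9, so r4c9=9.
Step 13. [r4c4∈{7}] r4c4's peers cover all but 7, so r4c4=7.
Step 14. [r1c2∈{4}] r1c2 has the single candidate 4, so r1c2=4.
Step 15. [r8c3∈{7}] r8c3 is down to just 7 ⇒ r8c3=7.
Step 16. [r8c4∈{4}] only 4 remains possible at r8c4. So r8c4=4.
Step 17. [r9c1∈{1}] r9c1 has the single candidate 1. So r9c1=1.
Step 18. [r2c8∈{1}] r2c8 is down to just 1, so r2c8=1.
Step 19. [r6c9∈{5}] only 5 remains possible at r6c9, so r6c9=5.
Step 20. [r3c1∈{7}] r3c1 has the single candidate 7. So r3c1=7.
Step 21. [r7c5∈{5}] r7c5 is down to just 5. So r7c5=5.
Step 22. [r4c3∈{3}] r4c3 is down to just 3 ⇒ r4c3=3.
Step 23. [r1c9∈{6}] only 6 remains possible at r1c9 ⇒ r1c9=6.
Step 24. [r5c9∈{1}] only 1 remains possible at r5c9, so r5c9=1.
Step 25. [r7c9∈{7}] nothing but 7 survives at r7c9, so r7c9=7.
Step 26. [r9c3∈{5}] only 5 remains possible at r9c3 ⇒ r9c3=5.
Step 27. [r3c6∈{9}] r3c6 is down to just 9. So r3c6=9.
Step 28. [r8c5∈{8}] nothing but 8 survives at r8c5, so r8c5=8.
Step 29. [r7c4∈{2}] r7c4 is down to just 2 ⇒ r7c4=2.
Step 30. [r5c1∈{2}] nothing but 2 survives at r5c1. So r5c1=2.
Step 31. [r5c7∈{4}] nothing but 4 survives at r5c7, so r5c7=4.
Step 32. [r8c7∈{6}] r8c7's peers cover all but 6, so r8c7=6.
Step 33. [r9c4∈{9}] r9c4's peers cover all but 9, so r9c4=9.
Step 34. [r7c6∈{3}] r7c6's peers cover all but 3 ⇒ r7c6=3.
Step 35. [r2c1∈{8}] nothing but 8 survives at r2c1. So r2c1=8.

Answer: 5 4 1 8 3 2 9 7 6 / 8 3 9 5 7 6 2 1 4 / 7 6 2 1 4 9 5 8 3 / 6 5 3 7 1 4 8 2 9 / 2 7 8 6 9 5 4 3 1 / 9 1 4 3 2 8 7 6 5 / 4 8 6 2 5 3 1 9 7 / 3 9 7 4 8 1 6 5 2 / 1 2 5 9 6 7 3 4 8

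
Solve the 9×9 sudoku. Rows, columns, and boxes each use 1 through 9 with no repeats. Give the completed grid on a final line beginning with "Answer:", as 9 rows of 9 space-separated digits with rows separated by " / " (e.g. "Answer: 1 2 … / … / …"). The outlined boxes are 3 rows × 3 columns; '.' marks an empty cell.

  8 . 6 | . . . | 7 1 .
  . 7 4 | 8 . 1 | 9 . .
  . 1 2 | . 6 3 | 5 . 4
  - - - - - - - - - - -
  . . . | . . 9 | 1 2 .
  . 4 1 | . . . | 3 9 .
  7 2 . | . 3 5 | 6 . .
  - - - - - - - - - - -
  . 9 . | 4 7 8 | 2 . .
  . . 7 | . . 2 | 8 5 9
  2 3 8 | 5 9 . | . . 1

Step 1. [r8c2∈{6}] only 6 remains possible at r8c2. So r8c2=6.
Step 2. [r5c6∈{6,7}] 7 has one home in col 6: r5c6, so r5c6=7.
Step 3. [r1c9∈{2,3}] across row 1, 3 lands solely at r1c9, so r1c9=3.
Step 4. [r4c2∈{5,8}] 8 has one home in col 2: r4c2, so r4c2=8.
Step 5. [r2c8∈{6}] r2c8's peers cover all but 6 ⇒ r2c8=6.
Step 6. [r1c2∈{5}] only 5 remains possible at r1c2. So r1c2=5.
Step 7. [r6c9∈{8}] only 8 remains possible at r6c9, so r6c9=8.
Step 8. [r7c3∈{5}] r7c3 is down to just 5. So r7c3=5.
Step 9. [r8c5∈{1}] nothing but 1 survives at r8c5 ⇒ r8c5=1.
Step 10. [r5c9∈{5}] only 5 remains possible at r5c9, so r5c9=5.
Step 11. [r4c4∈{6}] only 6 remains possible at r4c4, so r4c4=6.
Step 12. [r1c4∈{2,9}] 9 has one home in row 1: r1c4. So r1c4=9.
Step 13. [r1c5∈{2,4}] 2 has one home in row 1: r1c5, so r1c5=2.
Step 14. [r2c1∈{3}] r2c1's peers cover all but 3 ⇒ r2c1=3.
Step 15. [r9c8∈{4,7}] row 9 places 7 nowhere but r9c8. So r9c8=7.
Step 16. [r4c5∈{4}] r4c5's peers cover all but 4 ⇒ r4c5=4.
Step 17. [r4c3∈{3}] r4c3's peers cover all but 3. So r4c3=3.
Step 18. [r5c5∈{8}] r5c5 has the single candidate 8, so r5c5=8.
Step 19. [r7c9∈{6}] r7c9's peers cover all but 6 ⇒ r7c9=6.
Step 20. [r7c1∈{1}] r7c1 is down to just 1 ⇒ r7c1=1.
Step 21. [r5c1∈{6}] r5c1's peers cover all but 6 ⇒ r5c1=6.
Step 22. [r3c8∈{8}] r3c8's peers cover all but 8. So r3c8=8.
Step 23. [r6c8∈{4}] nothing but 4 survives at r6c8. So r6c8=4.
Step 24. [r6c3∈{9}] only 9 remains possible at r6c3. So r6c3=9.
Step 25. [r3c1∈{9}] nothing but 9 survives at r3c1 ⇒ r3c1=9.
Step 26. [r9c7∈{4}] r9c7's peers cover all but 4, so r9c7=4.
Step 27. [r3c4∈{7}] r3c4 is down to just 7 ⇒ r3c4=7.
Step 28. [r7c8∈{3}] r7c8 is down to just 3, so r7c8=3.
Step 29. [r4c9∈{7}] r4c9 has the single candidate 7, so r4c9=7.
Step 30. [r1c6∈{4}] nothing but 4 survives at r1c6, so r1c6=4.
Step 31. [r8c1∈{4}] r8c1's peers cover all but 4, so r8c1=4.
Step 32. [r9c6∈{6}] nothing but 6 survives at r9c6, so r9c6=6.
Step 33. [r8c4∈{3}] nothing but 3 survives at r8c4, so r8c4=3.
Step 34. [r6c4∈{1}] r6c4 is down to just 1. So r6c4=1.
Step 35. [r5c4∈{2}] r5c4 has the single candidate 2 ⇒ r5c4=2.
Step 36. [r2c9∈{2}] r2c9 is down to just 2, so r2c9=2.
Step 37. [r4c1∈{5}] only 5 remains possible at r4c1. So r4c1=5.
Step 38. [r2c5∈{5}] r2c5 has the single candidate 5 ⇒ r2c5=5.

Answer: 8 5 6 9 2 4 7 1 3 / 3 7 4 8 5 1 9 6 2 / 9 1 2 7 6 3 5 8 4 / 5 8 3 6 4 9 1 2 7 / 6 4 1 2 8 7 3 9 5 / 7 2 9 1 3 5 6 4 8 / 1 9 5 4 7 8 2 3 6 / 4 6 7 3 1 2 8 5 9 / 2 3 8 5 9 6 4 7 1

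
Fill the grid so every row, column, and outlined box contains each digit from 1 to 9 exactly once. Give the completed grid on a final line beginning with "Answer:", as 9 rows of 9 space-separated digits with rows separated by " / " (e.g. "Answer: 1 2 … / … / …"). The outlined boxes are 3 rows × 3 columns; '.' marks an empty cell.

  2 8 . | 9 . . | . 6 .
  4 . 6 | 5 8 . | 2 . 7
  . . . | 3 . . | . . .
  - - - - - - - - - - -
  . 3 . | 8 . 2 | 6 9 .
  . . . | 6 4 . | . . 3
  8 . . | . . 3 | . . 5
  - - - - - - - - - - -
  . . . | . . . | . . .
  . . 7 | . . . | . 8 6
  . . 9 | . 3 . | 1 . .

Step 1. [r2c6∈{1}] only 1 remains possible at r2c6. So r2c6=1.
Step 2. [r6c2∈{1,2,4,6,7,9}] row 6 places 6 nowhere but r6c2, so r6c2=6.
Step 3. [r1c5∈{7}] nothing but 7 survives at r1c5 ⇒ r1c5=7.
Step 4. [r7c3∈{1,2,3,4,5,8}] col 3 places 8 nowhere but r7c3, so r7c3=8.
Step 5. [r1c6∈{4}] r1c6's peers cover all but 4 ⇒ r1c6=4.
Step 6. [r4c1∈{1,5,7}] across row 4, 7 lands solely at r4c1 ⇒ r4c1=7.
Step 7. [r3c9∈{1,4,8,9}] 8 has one home in col 9: r3c9, so r3c9=8.
Step 8. [r7c9∈{2,4,9}] col 9 places 9 nowhere but r7c9. So r7c9=9.
Step 9. [r9c9∈{2,4}] col 9 places 2 nowhere but r9c9, so r9c9=2.
Step 10. [r3c7∈{4,5,9}] r3c7 is the only open cell in col 7 admitting 9, so r3c7=9.
Step 11. [r3c8∈{1,4,5}] r3c8 is the only open cell in row 3 admitting 4 ⇒ r3c8=4.
Step 12. [r1c7∈{3,5}] in box 3, 5 fits only at r1c7, so r1c7=5.
Step 13. [r5c1∈{1,5,9}] r5c1 is the only open cell in col 1 admitting 9, so r5c1=9.
Step 14. [r3c5∈{2,6}] row 3 places 2 nowhere but r3c5. So r3c5=2.
Step 15. [r7c5∈{1,5,6}] in col 5, 6 fits only at r7c5. So r7c5=6.
Step 16. [r4c9∈{1,4}] r4c9 is the only open cell in col 9 admitting 4, so r4c9=4.
Step 17. [r6c7∈{7}] r6c7 is down to just 7, so r6c7=7.
Step 18. [r6c4∈{1}] nothing but 1 survives at r6c4, so r6c4=1.
Step 19. [r4c3∈{1,5}] 1 has one home in row 4: r4c3, so r4c3=1.
Step 20. [r8c5∈{1,5,9}] in col 5, 1 fits only at r8c5 ⇒ r8c5=1.
Step 21. [r5c6∈{5,7}] across row 5, 7 lands solely at r5c6. So r5c6=7.
Step 22. [r7c6∈{5}] r7c6's peers cover all but 5. So r7c6=5.
Step 23. [r9c8∈{5,7}] across col 8, 5 lands solely at r9c8, so r9c8=5.
Step 24. [r3c3∈{5}] r3c3 is down to just 5 ⇒ r3c3=5.
Step 25. [r9c2∈{4}] nothing but 4 survives at r9c2. So r9c2=4.
Step 26. [r5c3∈{2}] r5c3 is down to just 2, so r5c3=2.
Step 27. [r7c8∈{3,7}] r7c8 is the only open cell in col 8 admitting 7 ⇒ r7c8=7.
Step 28. [r3c1∈{1}] nothing but 1 survives at r3c1, so r3c1=1.
Step 29. [r7c1∈{3}] only 3 remains possible at r7c1, so r7c1=3.
Step 30. [r7c7∈{4}] nothing but 4 survives at r7c7, so r7c7=4.
Step 31. [r7c4∈{2}] only 2 remains possible at r7c4 ⇒ r7c4=2.
Step 32. [r5c2∈{5}] only 5 remains possible at r5c2, so r5c2=5.
Step 33. [r8c2∈{2}] only 2 remains possible at r8c2, so r8c2=2.
Step 34. [r9c6∈{8}] r9c6 is down to just 8 ⇒ r9c6=8.
Step 35. [r3c6∈{6}] r3c6 has the single candidate 6 ⇒ r3c6=6.
Step 36. [r5c7∈{8}] r5c7 is down to just 8, so r5c7=8.
Step 37. [r7c2∈{1}] only 1 remains possible at r7c2. So r7c2=1.
Step 38. [r2c2∈{9}] only 9 remains possible at r2c2, so r2c2=9.
Step 39. [r8c7∈{3}] r8c7 is down to just 3, so r8c7=3.
Step 40. [r8c1∈{5}] r8c1 has the single candidate 5. So r8c1=5.
Step 41. [r5c8∈{1}] nothing but 1 survives at r5c8. So r5c8=1.
Step 42. [r1c9∈{1}] r1c9 is down to just 1. So r1c9=1.
Step 43. [r6c3∈{4}] r6c3's peers cover all but 4 ⇒ r6c3=4.
Step 44. [r8c6∈{9}] r8c6 has the single candidate 9, so r8c6=9.
Step 45. [r3c2∈{7}] only 7 remains possible at r3c2, so r3c2=7.
Step 46. [r4c5∈{5}] only 5 remains possible at r4c5. So r4c5=5.
Step 47. [r2c8∈{3}] r2c8 has the single candidate 3, so r2c8=3.
Step 48. [r6c8∈{2}] r6c8's peers cover all but 2, so r6c8=2.
Step 49. [r9c4∈{7}] only 7 remains possible at r9c4 ⇒ r9c4=7.
Step 50. [r9c1∈{6}] nothing but 6 survives at r9c1, so r9c1=6.
Step 51. [r1c3∈{3}] only 3 remains possible at r1c3 ⇒ r1c3=3.
Step 52. [r6c5∈{9}] nothing but 9 survives at r6c5, so r6c5=9.
Step 53. [r8c4∈{4}] r8c4 is down to just 4 ⇒ r8c4=4.

Answer: 2 8 3 9 7 4 5 6 1 / 4 9 6 5 8 1 2 3 7 / 1 7 5 3 2 6 9 4 8 / 7 3 1 8 5 2 6 9 4 / 9 5 2 6 4 7 8 1 3 / 8 6 4 1 9 3 7 2 5 / 3 1 8 2 6 5 4 7 9 / 5 2 7 4 1 9 3 8 6 / 6 4 9 7 3 8 1 5 2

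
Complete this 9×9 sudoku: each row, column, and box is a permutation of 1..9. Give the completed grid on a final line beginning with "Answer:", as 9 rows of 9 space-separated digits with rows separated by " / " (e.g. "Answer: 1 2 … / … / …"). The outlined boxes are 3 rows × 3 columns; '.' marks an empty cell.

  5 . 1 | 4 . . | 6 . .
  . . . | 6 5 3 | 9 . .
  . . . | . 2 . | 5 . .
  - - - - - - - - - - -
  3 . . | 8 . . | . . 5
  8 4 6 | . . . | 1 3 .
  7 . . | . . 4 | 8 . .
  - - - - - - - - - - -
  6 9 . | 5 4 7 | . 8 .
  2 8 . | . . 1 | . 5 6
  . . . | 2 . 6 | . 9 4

Step 1. [r7c3∈{3}] r7c3's peers cover all but 3. So r7c3=3.
Step 2. [r3c4∈{1,7,9}] box 2 places 1 nowhere but r3c4 ⇒ r3c4=1.
Step 3. [r1c5∈{7,8,9}] 7 has one home in box 2: r1c5 ⇒ r1c5=7.
Step 4. [r5c5∈{9}] r5c5 has the single candidate 9, so r5c5=9.
Step 5. [r1c8∈{2}] r1c8 is down to just 2 ⇒ r1c8=2.
Step 6. [r8c5∈{3}] nothing but 3 survives at r8c5, so r8c5=3.
Step 7. [r4c6∈{2}] r4c6 is down to just 2, so r4c6=2.
Step 8. [r2c1∈{4}] only 4 remains possible at r2c1, so r2c1=4.
Step 9. [r8c7∈{7}] r8c7 is down to just 7, so r8c7=7.
Step 10. [r4c8∈{4,6,7}] row 4 places 7 nowhere but r4c8 ⇒ r4c8=7.
Step 11. [r4c2∈{1}] nothing but 1 survives at r4c2 ⇒ r4c2=1.
Step 12. [r3c1∈{9}] r3c1's peers cover all but 9 ⇒ r3c1=9.
Step 13. [r3c6∈{8}] r3c6's peers cover all but 8. So r3c6=8.
Step 14. [r3c3∈{7}] r3c3 has the single candidate 7. So r3c3=7.
Step 15. [r2c9∈{1,7,8}] row 2 places 7 nowhere but r2c9 ⇒ r2c9=7.
Step 16. [r2c2∈{2}] nothing but 2 survives at r2c2 ⇒ r2c2=2.
Step 17. [r6c3∈{2,5,9}] in col 3, 2 fits only at r6c3, so r6c3=2.
Step 18. [r1c2∈{3}] nothing but 3 survives at r1c2 ⇒ r1c2=3.
Step 19. [r6c5∈{1,6}] r6c5 is the only open cell in row 6 admitting 1 ⇒ r6c5=1.
Step 20. [r5c9∈{2}] r5c9 has the single candidate 2, so r5c9=2.
Step 21. [r9c3∈{5}] r9c3 is down to just 5. So r9c3=5.
Step 22. [r5c6∈{5}] r5c6 is down to just 5. So r5c6=5.
Step 23. [r9c5∈{8}] nothing but 8 survives at r9c5, so r9c5=8.
Step 24. [r7c7∈{2}] r7c7 has the single candidate 2. So r7c7=2.
Step 25. [r8c4∈{9}] r8c4 is down to just 9 ⇒ r8c4=9.
Step 26. [r6c8∈{6}] only 6 remains possible at r6c8 ⇒ r6c8=6.
Step 27. [r8c3∈{4}] only 4 remains possible at r8c3 ⇒ r8c3=4.
Step 28. [r3c8∈{4}] r3c8 has the single candidate 4. So r3c8=4.
Step 29. [r9c7∈{3}] r9c7 is down to just 3. So r9c7=3.
Step 30. [r9c2∈{7}] r9c2's peers cover all but 7, so r9c2=7.
Step 31. [r4c5∈{6}] nothing but 6 survives at r4c5 ⇒ r4c5=6.
Step 32. [r1c9∈{8}] only 8 remains possible at r1c9, so r1c9=8.
Step 33. [r2c8∈{1}] r2c8 is down to just 1 ⇒ r2c8=1.
Step 34. [r4c7∈{4}] r4c7 has the single candidate 4, so r4c7=4.
Step 35. [r3c9∈{3}] only 3 remains possible at r3c9, so r3c9=3.
Step 36. [r2c3∈{8}] r2c3 has the single candidate 8, so r2c3=8.
Step 37. [r7c9∈{1}] r7c9's peers cover all but 1, so r7c9=1.
Step 38. [r3c2∈{6}] only 6 remains possible at r3c2, so r3c2=6.
Step 39. [r4c3∈{9}] r4c3 is down to just 9 ⇒ r4c3=9.
Step 40. [r9c1∈{1}] r9c1's peers cover all but 1, so r9c1=1.
Step 41. [r6c9∈{9}] r6c9 has the single candidate 9 ⇒ r6c9=9.
Step 42. [r1c6∈{9}] only 9 remains possible at r1c6, so r1c6=9.
Step 43. [r6c2∈{5}] r6c2's peers cover all but 5. So r6c2=5.
Step 44. [r6c4∈{3}] r6c4 is down to just 3 ⇒ r6c4=3.
Step 45. [r5c4∈{7}] nothing but 7 survives at r5c4 ⇒ r5c4=7.

Answer: 5 3 1 4 7 9 6 2 8 / 4 2 8 6 5 3 9 1 7 / 9 6 7 1 2 8 5 4 3 / 3 1 9 8 6 2 4 7 5 / 8 4 6 7 9 5 1 3 2 / 7 5 2 3 1 4 8 6 9 / 6 9 3 5 4 7 2 8 1 / 2 8 4 9 3 1 7 5 6 / 1 7 5 2 8 6 3 9 4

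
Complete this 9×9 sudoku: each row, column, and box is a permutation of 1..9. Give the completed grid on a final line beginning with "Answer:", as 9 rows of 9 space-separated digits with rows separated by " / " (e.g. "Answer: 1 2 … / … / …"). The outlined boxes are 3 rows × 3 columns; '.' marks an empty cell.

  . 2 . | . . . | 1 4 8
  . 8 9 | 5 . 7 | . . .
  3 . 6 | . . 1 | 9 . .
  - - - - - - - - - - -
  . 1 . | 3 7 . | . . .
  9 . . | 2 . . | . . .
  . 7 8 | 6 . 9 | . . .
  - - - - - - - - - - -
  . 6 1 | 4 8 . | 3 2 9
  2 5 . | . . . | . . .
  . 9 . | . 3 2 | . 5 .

Step 1. [r3c9∈{2,5,7}] in row 3, 5 fits only at r3c9 ⇒ r3c9=5.
Step 2. [r4c1∈{4,5,6}] 6 has one home in col 1: r4c1, so r4c1=6.
Step 3. [r8c6∈{6}] r8c6's peers cover all but 6, so r8c6=6.
Step 4. [r7c1∈{7}] nothing but 7 survives at r7c1, so r7c1=7.
Step 5. [r9c3∈{4}] nothing but 4 survives at r9c3. So r9c3=4.
Step 6. [r5c2∈{3,4}] r5c2 is the only open cell in col 2 admitting 3. So r5c2=3.
Step 7. [r5c3∈{5}] only 5 remains possible at r5c3 ⇒ r5c3=5.
Step 8. [r6c1∈{4}] r6c1's peers cover all but 4. So r6c1=4.
Step 9. [r2c5∈{2,4,6}] across row 2, 4 lands solely at r2c5 ⇒ r2c5=4.
Step 10. [r5c5∈{1}] only 1 remains possible at r5c5 ⇒ r5c5=1.
Step 11. [r3c8∈{7}] r3c8's peers cover all but 7 ⇒ r3c8=7.
Step 12. [r8c5∈{9}] nothing but 9 survives at r8c5, so r8c5=9.
Step 13. [r6c5∈{5}] r6c5 has the single candidate 5. So r6c5=5.
Step 14. [r6c7∈{2}] only 2 remains possible at r6c7 ⇒ r6c7=2.
Step 15. [r4c9∈{4}] r4c9 has the single candidate 4 ⇒ r4c9=4.
Step 16. [r2c7∈{6}] only 6 remains possible at r2c7, so r2c7=6.
Step 17. [r9c9∈{1,6,7}] r9c9 is the only open cell in row 9 admitting 6, so r9c9=6.
Step 18. [r4c6∈{8}] nothing but 8 survives at r4c6. So r4c6=8.
Step 19. [r8c7∈{4,7,8}] r8c7 is the only open cell in row 8 admitting 4 ⇒ r8c7=4.
Step 20. [r8c8∈{1,8}] 8 has one home in row 8: r8c8. So r8c8=8.
Step 21. [r9c7∈{7}] r9c7 has the single candidate 7. So r9c7=7.
Step 22. [r8c9∈{1}] r8c9 is down to just 1. So r8c9=1.
Step 23. [r2c8∈{3}] only 3 remains possible at r2c8 ⇒ r2c8=3.
Step 24. [r4c8∈{9}] r4c8's peers cover all but 9. So r4c8=9.
Step 25. [r1c1∈{5}] nothing but 5 survives at r1c1 ⇒ r1c1=5.
Step 26. [r6c8∈{1}] r6c8 is down to just 1, so r6c8=1.
Step 27. [r6c9∈{3}] r6c9 has the single candidate 3 ⇒ r6c9=3.
Step 28. [r3c5∈{2}] r3c5 has the single candidate 2. So r3c5=2.
Step 29. [r9c4∈{1}] only 1 remains possible at r9c4, so r9c4=1.
Step 30. [r4c3∈{2}] r4c3's peers cover all but 2. So r4c3=2.
Step 31. [r5c9∈{7}] r5c9 has the single candidate 7 ⇒ r5c9=7.
Step 32. [r1c5∈{6}] r1c5 is down to just 6 ⇒ r1c5=6.
Step 33. [r9c1∈{8}] r9c1 has the single candidate 8 ⇒ r9c1=8.
Step 34. [r3c2∈{4}] r3c2 is down to just 4, so r3c2=4.
Step 35. [r5c7∈{8}] only 8 remains possible at r5c7 ⇒ r5c7=8.
Step 36. [r1c6∈{3}] nothing but 3 survives at r1c6, so r1c6=3.
Step 37. [r1c4∈{9}] r1c4's peers cover all but 9, so r1c4=9.
Step 38. [r4c7∈{5}] r4c7 has the single candidate 5, so r4c7=5.
Step 39. [r5c8∈{6}] r5c8's peers cover all but 6. So r5c8=6.
Step 40. [r8c4∈{7}] only 7 remains possible at r8c4. So r8c4=7.
Step 41. [r2c1∈{1}] r2c1 is down to just 1 ⇒ r2c1=1.
Step 42. [r7c6∈{5}] r7c6 has the single candidate 5. So r7c6=5.
Step 43. [r8c3∈{3}] r8c3 has the single candidate 3, so r8c3=3.
Step 44. [r3c4∈{8}] r3c4 has the single candidate 8. So r3c4=8.
Step 45. [r5c6∈{4}] only 4 remains possible at r5c6 ⇒ r5c6=4.
Step 46. [r1c3∈{7}] r1c3 has the single candidate 7, so r1c3=7.
Step 47. [r2c9∈{2}] r2c9's peers cover all but 2. So r2c9=2.

Answer: 5 2 7 9 6 3 1 4 8 / 1 8 9 5 4 7 6 3 2 / 3 4 6 8 2 1 9 7 5 / 6 1 2 3 7 8 5 9 4 / 9 3 5 2 1 4 8 6 7 / 4 7 8 6 5 9 2 1 3 / 7 6 1 4 8 5 3 2 9 / 2 5 3 7 9 6 4 8 1 / 8 9 4 1 3 2 7 5 6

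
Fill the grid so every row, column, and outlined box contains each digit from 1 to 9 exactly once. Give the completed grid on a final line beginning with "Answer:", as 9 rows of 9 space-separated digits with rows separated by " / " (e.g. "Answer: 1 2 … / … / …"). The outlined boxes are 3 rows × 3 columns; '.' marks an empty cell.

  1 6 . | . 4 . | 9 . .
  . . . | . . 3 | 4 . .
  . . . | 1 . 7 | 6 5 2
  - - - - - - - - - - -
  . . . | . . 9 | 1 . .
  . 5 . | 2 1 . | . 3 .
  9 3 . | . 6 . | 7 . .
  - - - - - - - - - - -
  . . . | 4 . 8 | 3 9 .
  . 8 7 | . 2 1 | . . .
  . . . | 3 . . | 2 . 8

Step 1. [r5c1∈{4,6,7,8}] row 5 places 7 nowhere but r5c1 ⇒ r5c1=7.
Step 2. [r9c6∈{5,6}] col 6 places 6 nowhere but r9c6. So r9c6=6.
Step 3. [r6c3∈{1,2,4,8}] across row 6, 1 lands solely at r6c3, so r6c3=1.
Step 4. [r8c1∈{3,4,5,6}] 3 has one home in row 8: r8c1, so r8c1=3.
Step 5. [r2c2∈{2,7,9}] r2c2 is the only open cell in col 2 admitting 7. So r2c2=7.
Step 6. [r3c3∈{3,4,8,9}] in row 3, 3 fits only at r3c3, so r3c3=3.
Step 7. [r2c4∈{5,6,8,9}] r2c4 is the only open cell in row 2 admitting 6 ⇒ r2c4=6.
Step 8. [r5c7∈{8}] only 8 remains possible at r5c7, so r5c7=8.
Step 9. [r6c4∈{5,8}] 8 has one home in row 6: r6c4, so r6c4=8.
Step 10. [r1c4∈{5}] r1c4 has the single candidate 5, so r1c4=5.
Step 11. [r5c6∈{4}] nothing but 4 survives at r5c6, so r5c6=4.
Step 12. [r5c3∈{6}] r5c3 is down to just 6, so r5c3=6.
Step 13. [r7c1∈{2,5,6}] 6 has one home in col 1: r7c1, so r7c1=6.
Step 14. [r4c5∈{3,5,7}] r4c5 is the only open cell in row 4 admitting 3, so r4c5=3.
Step 15. [r4c9∈{4,5,6}] across row 4, 5 lands solely at r4c9, so r4c9=5.
Step 16. [r4c8∈{2,4,6}] 6 has one home in row 4: r4c8. So r4c8=6.
Step 17. [r8c8∈{4}] only 4 remains possible at r8c8, so r8c8=4.
Step 18. [r2c9∈{1}] nothing but 1 survives at r2c9 ⇒ r2c9=1.
Step 19. [r2c8∈{8}] only 8 remains possible at r2c8. So r2c8=8.
Step 20. [r2c5∈{9}] nothing but 9 survives at r2c5, so r2c5=9.
Step 21. [r7c9∈{7}] only 7 remains possible at r7c9. So r7c9=7.
Step 22. [r1c3∈{2,8}] 8 has one home in row 1: r1c3. So r1c3=8.
Step 23. [r3c1∈{4}] nothing but 4 survives at r3c1. So r3c1=4.
Step 24. [r9c1∈{5}] r9c1 has the single candidate 5. So r9c1=5.
Step 25. [r7c3∈{2}] r7c3's peers cover all but 2, so r7c3=2.
Step 26. [r9c3∈{4,9}] 9 has one home in col 3: r9c3 ⇒ r9c3=9.
Step 27. [r9c2∈{1,4}] row 9 places 4 nowhere but r9c2. So r9c2=4.
Step 28. [r4c1∈{2,8}] row 4 places 8 nowhere but r4c1, so r4c1=8.
Step 29. [r4c3∈{4}] r4c3's peers cover all but 4 ⇒ r4c3=4.
Step 30. [r6c6∈{5}] r6c6's peers cover all but 5. So r6c6=5.
Step 31. [r2c1∈{2}] nothing but 2 survives at r2c1 ⇒ r2c1=2.
Step 32. [r4c4∈{7}] r4c4 has the single candidate 7 ⇒ r4c4=7.
Step 33. [r4c2∈{2}] r4c2 has the single candidate 2, so r4c2=2.
Step 34. [r6c8∈{2}] nothing but 2 survives at r6c8 ⇒ r6c8=2.
Step 35. [r1c6∈{2}] nothing but 2 survives at r1c6, so r1c6=2.
Step 36. [r3c5∈{8}] only 8 remains possible at r3c5. So r3c5=8.
Step 37. [r9c5∈{7}] nothing but 7 survives at r9c5, so r9c5=7.
Step 38. [r8c4∈{9}] r8c4 has the single candidate 9 ⇒ r8c4=9.
Step 39. [r8c9∈{6}] r8c9 has the single candidate 6 ⇒ r8c9=6.
Step 40. [r5c9∈{9}] only 9 remains possible at r5c9 ⇒ r5c9=9.
Step 41. [r2c3∈{5}] r2c3's peers cover all but 5 ⇒ r2c3=5.
Step 42. [r8c7∈{5}] r8c7's peers cover all but 5, so r8c7=5.
Step 43. [r9c8∈{1}] nothing but 1 survives at r9c8. So r9c8=1.
Step 44. [r1c8∈{7}] nothing but 7 survives at r1c8. So r1c8=7.
Step 45. [r7c2∈{1}] r7c2 has the single candidate 1. So r7c2=1.
Step 46. [r6c9∈{4}] only 4 remains possible at r6c9 ⇒ r6c9=4.
Step 47. [r7c5∈{5}] r7c5's peers cover all but 5, so r7c5=5.
Step 48. [r3c2∈{9}] r3c2 has the single candidate 9. So r3c2=9.
Step 49. [r1c9∈{3}] r1c9's peers cover all but 3, so r1c9=3.

Answer: 1 6 8 5 4 2 9 7 3 / 2 7 5 6 9 3 4 8 1 / 4 9 3 1 8 7 6 5 2 / 8 2 4 7 3 9 1 6 5 / 7 5 6 2 1 4 8 3 9 / 9 3 1 8 6 5 7 2 4 / 6 1 2 4 5 8 3 9 7 / 3 8 7 9 2 1 5 4 6 / 5 4 9 3 7 6 2 1 8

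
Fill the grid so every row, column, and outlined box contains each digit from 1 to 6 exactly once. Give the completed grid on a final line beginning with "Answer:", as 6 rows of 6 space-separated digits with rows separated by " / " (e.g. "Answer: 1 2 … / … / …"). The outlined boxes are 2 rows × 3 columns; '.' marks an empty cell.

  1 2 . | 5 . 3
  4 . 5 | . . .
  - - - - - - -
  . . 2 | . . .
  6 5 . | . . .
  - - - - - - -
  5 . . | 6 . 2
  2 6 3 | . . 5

Step 1. [r1c5∈{4,6}] 4 has one home in row 1: r1c5, so r1c5=4.
Step 2. [r6c5∈{1}] r6c5 is down to just 1, so r6c5=1.
Step 3. [r3c1∈{3}] r3c1 has the single candidate 3. So r3c1=3.
Step 4. [r4c4∈{1,2,3,4}] r4c4 is the only open cell in col 4 admitting 3 ⇒ r4c4=3.
Step 5. [r2c4∈{1,2}] 2 has one home in col 4: r2c4 ⇒ r2c4=2.
Step 6. [r3c4∈{1,4}] in col 4, 1 fits only at r3c4 ⇒ r3c4=1.
Step 7. [r3c2∈{4}] only 4 remains possible at r3c2 ⇒ r3c2=4.
Step 8. [r3c6∈{6}] r3c6 is down to just 6 ⇒ r3c6=6.
Step 9. [r5c2∈{1}] r5c2 is down to just 1, so r5c2=1.
Step 10. [r4c6∈{4}] r4c6's peers cover all but 4, so r4c6=4.
Step 11. [r5c5∈{3}] r5c5's peers cover all but 3 ⇒ r5c5=3.
Step 12. [r2c6∈{1}] nothing but 1 survives at r2c6, so r2c6=1.
Step 13. [r4c5∈{2}] nothing but 2 survives at r4c5, so r4c5=2.
Step 14. [r1c3∈{6}] r1c3's peers cover all but 6. So r1c3=6.
Step 15. [r2c5∈{6}] r2c5 has the single candidate 6, so r2c5=6.
Step 16. [r2c2∈{3}] r2c2's peers cover all but 3, so r2c2=3.
Step 17. [r4c3∈{1}] r4c3 has the single candidate 1 ⇒ r4c3=1.
Step 18. [r5c3∈{4}] only 4 remains possible at r5c3 ⇒ r5c3=4.
Step 19. [r3c5∈{5}] nothing but 5 survives at r3c5, so r3c5=5.
Step 20. [r6c4∈{4}] nothing but 4 survives at r6c4, so r6c4=4.

Answer: 1 2 6 5 4 3 / 4 3 5 2 6 1 / 3 4 2 1 5 6 / 6 5 1 3 2 4 / 5 1 4 6 3 2 / 2 6 3 4 1 5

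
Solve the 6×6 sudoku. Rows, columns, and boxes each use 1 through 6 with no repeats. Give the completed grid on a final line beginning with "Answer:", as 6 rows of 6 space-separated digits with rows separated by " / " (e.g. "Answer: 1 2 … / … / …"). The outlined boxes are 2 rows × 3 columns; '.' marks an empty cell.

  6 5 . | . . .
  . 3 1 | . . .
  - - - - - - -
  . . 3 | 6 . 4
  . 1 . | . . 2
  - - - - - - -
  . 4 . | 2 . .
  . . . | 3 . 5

Step 1. [r4c4∈{5}] only 5 remains possible at r4c4 ⇒ r4c4=5.
Step 2. [r2c4∈{4}] r2c4 has the single candidate 4 ⇒ r2c4=4.
Step 3. [r6c2∈{2,6}] in col 2, 6 fits only at r6c2 ⇒ r6c2=6.
Step 4. [r2c1∈{2}] r2c1 has the single candidate 2. So r2c1=2.
Step 5. [r3c5∈{1}] r3c5 has the single candidate 1. So r3c5=1.
Step 6. [r5c6∈{1,6}] 1 has one home in box 6: r5c6, so r5c6=1.
Step 7. [r1c3∈{4}] r1c3 is down to just 4 ⇒ r1c3=4.
Step 8. [r5c1∈{3,5}] row 5 places 3 nowhere but r5c1. So r5c1=3.
Step 9. [r4c5∈{3}] r4c5 has the single candidate 3. So r4c5=3.
Step 10. [r2c6∈{6}] r2c6 is down to just 6 ⇒ r2c6=6.
Step 11. [r5c5∈{6}] r5c5 has the single candidate 6, so r5c5=6.
Step 12. [r6c5∈{4}] r6c5 has the single candidate 4, so r6c5=4.
Step 13. [r3c2∈{2}] nothing but 2 survives at r3c2, so r3c2=2.
Step 14. [r1c6∈{3}] r1c6's peers cover all but 3, so r1c6=3.
Step 15. [r1c5∈{2}] r1c5 has the single candidate 2, so r1c5=2.
Step 16. [r1c4∈{1}] r1c4 is down to just 1. So r1c4=1.
Step 17. [r4c1∈{4}] nothing but 4 survives at r4c1 ⇒ r4c1=4.
Step 18. [r5c3∈{5}] only 5 remains possible at r5c3 ⇒ r5c3=5.
Step 19. [r4c3∈{6}] r4c3 has the single candidate 6. So r4c3=6.
Step 20. [r6c1∈{1}] r6c1 has the single candidate 1 ⇒ r6c1=1.
Step 21. [r2c5∈{5}] only 5 remains possible at r2c5. So r2c5=5.
Step 22. [r3c1∈{5}] nothing but 5 survives at r3c1. So r3c1=5.
Step 23. [r6c3∈{2}] only 2 remains possible at r6c3 ⇒ r6c3=2.

Answer: 6 5 4 1 2 3 / 2 3 1 4 5 6 / 5 2 3 6 1 4 / 4 1 6 5 3 2 / 3 4 5 2 6 1 / 1 6 2 3 4 5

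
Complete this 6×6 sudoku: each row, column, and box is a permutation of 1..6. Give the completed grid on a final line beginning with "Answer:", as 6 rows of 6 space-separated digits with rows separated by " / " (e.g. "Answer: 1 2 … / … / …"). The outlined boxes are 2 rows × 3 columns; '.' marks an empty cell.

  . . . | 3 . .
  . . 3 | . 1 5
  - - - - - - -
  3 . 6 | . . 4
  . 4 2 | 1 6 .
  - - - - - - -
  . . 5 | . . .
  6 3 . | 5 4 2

Step 1. [r5c1∈{1,2,4}] row 5 places 4 nowhere but r5c1 ⇒ r5c1=4.
Step 2. [r2c1∈{2}] only 2 remains possible at r2c1 ⇒ r2c1=2.
Step 3. [r1c1∈{1,5}] col 1 places 1 nowhere but r1c1 ⇒ r1c1=1.
Step 4. [r1c6∈{6}] r1c6's peers cover all but 6, so r1c6=6.
Step 5. [r5c6∈{1,3}] across col 6, 1 lands solely at r5c6. So r5c6=1.
Step 6. [r3c5∈{2,5}] 5 has one home in col 5: r3c5 ⇒ r3c5=5.
Step 7. [r5c5∈{3}] nothing but 3 survives at r5c5. So r5c5=3.
Step 8. [r5c2∈{2}] r5c2 has the single candidate 2 ⇒ r5c2=2.
Step 9. [r1c5∈{2}] r1c5 is down to just 2, so r1c5=2.
Step 10. [r6c3∈{1}] nothing but 1 survives at r6c3, so r6c3=1.
Step 11. [r1c3∈{4}] r1c3's peers cover all but 4, so r1c3=4.
Step 12. [r2c2∈{6}] r2c2 is down to just 6. So r2c2=6.
Step 13. [r5c4∈{6}] only 6 remains possible at r5c4 ⇒ r5c4=6.
Step 14. [r4c6∈{3}] r4c6's peers cover all but 3. So r4c6=3.
Step 15. [r1c2∈{5}] r1c2 has the single candidate 5, so r1c2=5.
Step 16. [r2c4∈{4}] r2c4 has the single candidate 4 ⇒ r2c4=4.
Step 17. [r4c1∈{5}] nothing but 5 survives at r4c1. So r4c1=5.
Step 18. [r3c2∈{1}] r3c2 has the single candidate 1. So r3c2=1.
Step 19. [r3c4∈{2}] r3c4 has the single candidate 2 ⇒ r3c4=2.

Answer: 1 5 4 3 2 6 / 2 6 3 4 1 5 / 3 1 6 2 5 4 / 5 4 2 1 6 3 / 4 2 5 6 3 1 / 6 3 1 5 4 2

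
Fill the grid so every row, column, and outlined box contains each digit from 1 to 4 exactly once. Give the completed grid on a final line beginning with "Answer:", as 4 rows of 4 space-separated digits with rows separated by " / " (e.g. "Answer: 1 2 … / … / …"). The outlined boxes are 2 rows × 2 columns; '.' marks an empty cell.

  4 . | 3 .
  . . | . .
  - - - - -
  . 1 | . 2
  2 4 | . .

Step 1. [r1c4∈{1}] only 1 remains possible at r1c4 ⇒ r1c4=1.
Step 2. [r2c3∈{2,4}] across col 3, 2 lands solely at r2c3 ⇒ r2c3=2.
Step 3. [r3c1∈{3}] r3c1 is down to just 3 ⇒ r3c1=3.
Step 4. [r2c4∈{4}] r2c4's peers cover all but 4 ⇒ r2c4=4.
Step 5. [r1c2∈{2}] r1c2 is down to just 2, so r1c2=2.
Step 6. [r4c3∈{1}] r4c3 is down to just 1. So r4c3=1.
Step 7. [r3c3∈{4}] r3c3 has the single candidate 4. So r3c3=4.
Step 8. [r2c1∈{1}] r2c1's peers cover all but 1, so r2c1=1.
Step 9. [r4c4∈{3}] r4c4 has the single candidate 3, so r4c4=3.
Step 10. [r2c2∈{3}] r2c2 has the single candidate 3. So r2c2=3.

Answer: 4 2 3 1 / 1 3 2 4 / 3 1 4 2 / 2 4 1 3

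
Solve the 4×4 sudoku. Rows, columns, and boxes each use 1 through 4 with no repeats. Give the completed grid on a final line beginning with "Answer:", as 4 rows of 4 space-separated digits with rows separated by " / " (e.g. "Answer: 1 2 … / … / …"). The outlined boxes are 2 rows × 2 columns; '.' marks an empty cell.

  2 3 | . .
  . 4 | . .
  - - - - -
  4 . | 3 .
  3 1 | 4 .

Step 1. [r1c3∈{1}] r1c3 has the single candidate 1 ⇒ r1c3=1.
Step 2. [r4c4∈{2}] only 2 remains possible at r4c4, so r4c4=2.
Step 3. [r2c1∈{1}] r2c1 is down to just 1. So r2c1=1.
Step 4. [r3c2∈{2}] only 2 remains possible at r3c2. So r3c2=2.
Step 5. [r2c3∈{2}] r2c3 has the single candidate 2. So r2c3=2.
Step 6. [r2c4∈{3}] r2c4's peers cover all but 3. So r2c4=3.
Step 7. [r1c4∈{4}] r1c4 is down to just 4, so r1c4=4.
Step 8. [r3c4∈{1}] r3c4 is down to just 1, so r3c4=1.

Answer: 2 3 1 4 / 1 4 2 3 / 4 2 3 1 / 3 1 4 2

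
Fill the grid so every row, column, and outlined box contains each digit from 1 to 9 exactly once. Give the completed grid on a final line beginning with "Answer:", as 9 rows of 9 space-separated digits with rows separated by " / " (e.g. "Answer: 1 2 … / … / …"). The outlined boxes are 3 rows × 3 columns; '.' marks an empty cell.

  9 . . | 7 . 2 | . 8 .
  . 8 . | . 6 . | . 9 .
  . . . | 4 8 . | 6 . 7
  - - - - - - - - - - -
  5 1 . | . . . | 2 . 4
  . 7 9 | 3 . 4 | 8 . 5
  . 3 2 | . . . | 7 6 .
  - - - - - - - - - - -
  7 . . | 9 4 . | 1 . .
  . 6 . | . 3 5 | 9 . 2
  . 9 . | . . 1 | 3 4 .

Step 1. [r2c1∈{1,2,3,4}] row 2 places 2 nowhere but r2c1, so r2c1=2.
Step 2. [r9c1∈{8}] r9c1 has the single candidate 8. So r9c1=8.
Step 3. [r3c1∈{1,3}] across col 1, 3 lands solely at r3c1 ⇒ r3c1=3.
Step 4. [r3c2∈{5}] r3c2 is down to just 5 ⇒ r3c2=5.
Step 5. [r4c6∈{6,7,8,9}] across col 6, 7 lands solely at r4c6. So r4c6=7.
Step 6. [r3c3∈{1}] r3c3 is down to just 1. So r3c3=1.
Step 7. [r7c6∈{6,8}] r7c6 is the only open cell in col 6 admitting 6 ⇒ r7c6=6.
Step 8. [r6c9∈{1,9}] col 9 places 9 nowhere but r6c9. So r6c9=9.
Step 9. [r1c2∈{4}] r1c2 is down to just 4, so r1c2=4.
Step 10. [r1c9∈{1,3}] row 1 places 3 nowhere but r1c9. So r1c9=3.
Step 11. [r1c5∈{1,5}] in row 1, 1 fits only at r1c5 ⇒ r1c5=1.
Step 12. [r8c4∈{8}] only 8 remains possible at r8c4. So r8c4=8.
Step 13. [r2c4∈{5}] only 5 remains possible at r2c4. So r2c4=5.
Step 14. [r5c5∈{2}] r5c5 is down to just 2. So r5c5=2.
Step 15. [r6c1∈{4}] r6c1 has the single candidate 4, so r6c1=4.
Step 16. [r7c3∈{3,5}] 3 has one home in row 7: r7c3 ⇒ r7c3=3.
Step 17. [r1c3∈{6}] only 6 remains possible at r1c3 ⇒ r1c3=6.
Step 18. [r8c8∈{7}] r8c8 has the single candidate 7, so r8c8=7.
Step 19. [r6c6∈{8}] r6c6 has the single candidate 8. So r6c6=8.
Step 20. [r4c3∈{8}] only 8 remains possible at r4c3 ⇒ r4c3=8.
Step 21. [r2c9∈{1}] r2c9's peers cover all but 1. So r2c9=1.
Step 22. [r9c4∈{2}] nothing but 2 survives at r9c4, so r9c4=2.
Step 23. [r6c4∈{1}] r6c4's peers cover all but 1 ⇒ r6c4=1.
Step 24. [r5c1∈{6}] r5c1 has the single candidate 6 ⇒ r5c1=6.
Step 25. [r8c1∈{1}] r8c1 has the single candidate 1. So r8c1=1.
Step 26. [r2c3∈{7}] only 7 remains possible at r2c3. So r2c3=7.
Step 27. [r9c3∈{5}] r9c3 has the single candidate 5, so r9c3=5.
Step 28. [r4c5∈{9}] only 9 remains possible at r4c5 ⇒ r4c5=9.
Step 29. [r2c7∈{4}] r2c7's peers cover all but 4, so r2c7=4.
Step 30. [r6c5∈{5}] r6c5's peers cover all but 5 ⇒ r6c5=5.
Step 31. [r7c2∈{2}] r7c2's peers cover all but 2. So r7c2=2.
Step 32. [r8c3∈{4}] only 4 remains possible at r8c3 ⇒ r8c3=4.
Step 33. [r7c9∈{8}] r7c9 is down to just 8, so r7c9=8.
Step 34. [r4c4∈{6}] only 6 remains possible at r4c4, so r4c4=6.
Step 35. [r3c8∈{2}] r3c8 has the single candidate 2 ⇒ r3c8=2.
Step 36. [r9c9∈{6}] nothing but 6 survives at r9c9. So r9c9=6.
Step 37. [r5c8∈{1}] r5c8 is down to just 1 ⇒ r5c8=1.
Step 38. [r4c8∈{3}] only 3 remains possible at r4c8 ⇒ r4c8=3.
Step 39. [r9c5∈{7}] r9c5's peers cover all but 7. So r9c5=7.
Step 40. [r1c7∈{5}] r1c7 has the single candidate 5 ⇒ r1c7=5.
Step 41. [r2c6∈{3}] r2c6's peers cover all but 3. So r2c6=3.
Step 42. [r3c6∈{9}] r3c6's peers cover all but 9 ⇒ r3c6=9.
Step 43. [r7c8∈{5}] r7c8 has the single candidate 5, so r7c8=5.

Answer: 9 4 6 7 1 2 5 8 3 / 2 8 7 5 6 3 4 9 1 / 3 5 1 4 8 9 6 2 7 / 5 1 8 6 9 7 2 3 4 / 6 7 9 3 2 4 8 1 5 / 4 3 2 1 5 8 7 6 9 / 7 2 3 9 4 6 1 5 8 / 1 6 4 8 3 5 9 7 2 / 8 9 5 2 7 1 3 4 6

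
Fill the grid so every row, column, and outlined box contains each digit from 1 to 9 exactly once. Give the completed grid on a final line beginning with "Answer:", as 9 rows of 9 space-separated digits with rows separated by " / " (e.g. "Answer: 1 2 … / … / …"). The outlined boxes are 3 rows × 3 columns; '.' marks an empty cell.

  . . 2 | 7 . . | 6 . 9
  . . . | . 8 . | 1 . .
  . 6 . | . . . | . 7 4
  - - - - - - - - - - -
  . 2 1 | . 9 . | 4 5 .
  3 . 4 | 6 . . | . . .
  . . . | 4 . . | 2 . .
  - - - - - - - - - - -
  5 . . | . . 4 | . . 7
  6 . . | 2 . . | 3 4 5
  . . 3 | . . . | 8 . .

Step 1. [r7c8∈{1,2,6,9}] in row 7, 2 fits only at r7c8. So r7c8=2.
Step 2. [r2c8∈{3}] nothing but 3 survives at r2c8 ⇒ r2c8=3.
Step 3. [r1c2∈{1,3,4,5,8}] 3 has one home in col 2: r1c2. So r1c2=3.
Step 4. [r6c3∈{5,6,7,8,9}] r6c3 is the only open cell in col 3 admitting 6. So r6c3=6.
Step 5. [r7c7∈{9}] nothing but 9 survives at r7c7. So r7c7=9.
Step 6. [r7c3∈{8}] only 8 remains possible at r7c3, so r7c3=8.
Step 7. [r8c6∈{1,7,8,9}] row 8 places 8 nowhere but r8c6, so r8c6=8.
Step 8. [r7c2∈{1}] r7c2's peers cover all but 1 ⇒ r7c2=1.
Step 9. [r8c5∈{1,7}] in row 8, 1 fits only at r8c5, so r8c5=1.
Step 10. [r3c4∈{1,3,5,9}] col 4 places 1 nowhere but r3c4, so r3c4=1.
Step 11. [r1c6∈{5}] r1c6 is down to just 5. So r1c6=5.
Step 12. [r2c4∈{9}] only 9 remains possible at r2c4, so r2c4=9.
Step 13. [r9c8∈{1,6}] col 8 places 6 nowhere but r9c8. So r9c8=6.
Step 14. [r3c1∈{8,9}] in row 3, 8 fits only at r3c1, so r3c1=8.
Step 15. [r4c1∈{7}] r4c1's peers cover all but 7. So r4c1=7.
Step 16. [r4c6∈{3}] nothing but 3 survives at r4c6 ⇒ r4c6=3.
Step 17. [r6c1∈{9}] r6c1 is down to just 9. So r6c1=9.
Step 18. [r2c1∈{4}] r2c1's peers cover all but 4 ⇒ r2c1=4.
Step 19. [r3c6∈{2}] nothing but 2 survives at r3c6, so r3c6=2.
Step 20. [r3c3∈{5,9}] row 3 places 9 nowhere but r3c3 ⇒ r3c3=9.
Step 21. [r8c3∈{7}] r8c3 has the single candidate 7. So r8c3=7.
Step 22. [r5c8∈{1,8,9}] in row 5, 9 fits only at r5c8, so r5c8=9.
Step 23. [r6c8∈{1,8}] 1 has one home in col 8: r6c8. So r6c8=1.
Step 24. [r6c6∈{7}] r6c6's peers cover all but 7, so r6c6=7.
Step 25. [r5c9∈{8}] r5c9 is down to just 8. So r5c9=8.
Step 26. [r6c5∈{5}] only 5 remains possible at r6c5 ⇒ r6c5=5.
Step 27. [r2c2∈{5,7}] across row 2, 7 lands solely at r2c2, so r2c2=7.
Step 28. [r7c4∈{3}] r7c4's peers cover all but 3, so r7c4=3.
Step 29. [r9c6∈{9}] nothing but 9 survives at r9c6 ⇒ r9c6=9.
Step 30. [r2c6∈{6}] r2c6 has the single candidate 6 ⇒ r2c6=6.
Step 31. [r9c5∈{7}] r9c5 has the single candidate 7 ⇒ r9c5=7.
Step 32. [r2c9∈{2}] r2c9 has the single candidate 2, so r2c9=2.
Step 33. [r5c2∈{5}] r5c2's peers cover all but 5, so r5c2=5.
Step 34. [r5c5∈{2}] nothing but 2 survives at r5c5. So r5c5=2.
Step 35. [r4c9∈{6}] nothing but 6 survives at r4c9 ⇒ r4c9=6.
Step 36. [r5c7∈{7}] r5c7 has the single candidate 7 ⇒ r5c7=7.
Step 37. [r1c5∈{4}] nothing but 4 survives at r1c5, so r1c5=4.
Step 38. [r9c2∈{4}] only 4 remains possible at r9c2 ⇒ r9c2=4.
Step 39. [r3c7∈{5}] nothing but 5 survives at r3c7 ⇒ r3c7=5.
Step 40. [r6c9∈{3}] r6c9 has the single candidate 3. So r6c9=3.
Step 41. [r8c2∈{9}] r8c2 is down to just 9. So r8c2=9.
Step 42. [r3c5∈{3}] r3c5 has the single candidate 3 ⇒ r3c5=3.
Step 43. [r7c5∈{6}] r7c5's peers cover all but 6. So r7c5=6.
Step 44. [r6c2∈{8}] r6c2 is down to just 8 ⇒ r6c2=8.
Step 45. [r9c1∈{2}] r9c1's peers cover all but 2, so r9c1=2.
Step 46. [r4c4∈{8}] only 8 remains possible at r4c4 ⇒ r4c4=8.
Step 47. [r5c6∈{1}] r5c6 is down to just 1, so r5c6=1.
Step 48. [r1c8∈{8}] nothing but 8 survives at r1c8. So r1c8=8.
Step 49. [r1c1∈{1}] nothing but 1 survives at r1c1. So r1c1=1.
Step 50. [r2c3∈{5}] only 5 remains possible at r2c3. So r2c3=5.
Step 51. [r9c9∈{1}] nothing but 1 survives at r9c9, so r9c9=1.
Step 52. [r9c4∈{5}] only 5 remains possible at r9c4 ⇒ r9c4=5.

Answer: 1 3 2 7 4 5 6 8 9 / 4 7 5 9 8 6 1 3 2 / 8 6 9 1 3 2 5 7 4 / 7 2 1 8 9 3 4 5 6 / 3 5 4 6 2 1 7 9 8 / 9 8 6 4 5 7 2 1 3 / 5 1 8 3 6 4 9 2 7 / 6 9 7 2 1 8 3 4 5 / 2 4 3 5 7 9 8 6 1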